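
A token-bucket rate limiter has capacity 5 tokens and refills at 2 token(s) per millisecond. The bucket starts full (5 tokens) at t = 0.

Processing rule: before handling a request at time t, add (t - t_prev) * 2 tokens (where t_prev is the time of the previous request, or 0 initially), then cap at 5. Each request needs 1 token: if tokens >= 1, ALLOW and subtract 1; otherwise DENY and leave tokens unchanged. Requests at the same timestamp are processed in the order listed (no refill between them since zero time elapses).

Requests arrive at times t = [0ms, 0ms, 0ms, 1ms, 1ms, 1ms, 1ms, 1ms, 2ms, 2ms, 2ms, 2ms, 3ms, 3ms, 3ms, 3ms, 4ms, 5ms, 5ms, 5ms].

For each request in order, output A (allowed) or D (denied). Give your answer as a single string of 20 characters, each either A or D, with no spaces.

Simulating step by step:
  req#1 t=0ms: ALLOW
  req#2 t=0ms: ALLOW
  req#3 t=0ms: ALLOW
  req#4 t=1ms: ALLOW
  req#5 t=1ms: ALLOW
  req#6 t=1ms: ALLOW
  req#7 t=1ms: ALLOW
  req#8 t=1ms: DENY
  req#9 t=2ms: ALLOW
  req#10 t=2ms: ALLOW
  req#11 t=2ms: DENY
  req#12 t=2ms: DENY
  req#13 t=3ms: ALLOW
  req#14 t=3ms: ALLOW
  req#15 t=3ms: DENY
  req#16 t=3ms: DENY
  req#17 t=4ms: ALLOW
  req#18 t=5ms: ALLOW
  req#19 t=5ms: ALLOW
  req#20 t=5ms: ALLOW

Answer: AAAAAAADAADDAADDAAAA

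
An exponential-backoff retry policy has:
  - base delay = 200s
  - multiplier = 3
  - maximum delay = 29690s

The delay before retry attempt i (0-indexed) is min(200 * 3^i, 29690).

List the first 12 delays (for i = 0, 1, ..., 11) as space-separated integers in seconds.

Answer: 200 600 1800 5400 16200 29690 29690 29690 29690 29690 29690 29690

Derivation:
Computing each delay:
  i=0: min(200*3^0, 29690) = 200
  i=1: min(200*3^1, 29690) = 600
  i=2: min(200*3^2, 29690) = 1800
  i=3: min(200*3^3, 29690) = 5400
  i=4: min(200*3^4, 29690) = 16200
  i=5: min(200*3^5, 29690) = 29690
  i=6: min(200*3^6, 29690) = 29690
  i=7: min(200*3^7, 29690) = 29690
  i=8: min(200*3^8, 29690) = 29690
  i=9: min(200*3^9, 29690) = 29690
  i=10: min(200*3^10, 29690) = 29690
  i=11: min(200*3^11, 29690) = 29690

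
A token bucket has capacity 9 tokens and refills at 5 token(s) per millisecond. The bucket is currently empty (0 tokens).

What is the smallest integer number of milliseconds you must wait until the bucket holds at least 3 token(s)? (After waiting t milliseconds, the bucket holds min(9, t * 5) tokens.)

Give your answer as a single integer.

Answer: 1

Derivation:
Need t * 5 >= 3, so t >= 3/5.
Smallest integer t = ceil(3/5) = 1.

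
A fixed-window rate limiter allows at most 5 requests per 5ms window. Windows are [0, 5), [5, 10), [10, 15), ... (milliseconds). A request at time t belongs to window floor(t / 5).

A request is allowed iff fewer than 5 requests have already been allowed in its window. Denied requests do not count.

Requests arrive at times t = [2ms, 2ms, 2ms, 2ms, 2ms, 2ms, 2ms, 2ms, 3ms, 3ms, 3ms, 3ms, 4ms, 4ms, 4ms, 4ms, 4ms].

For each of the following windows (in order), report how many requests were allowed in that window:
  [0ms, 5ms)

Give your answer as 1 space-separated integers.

Answer: 5

Derivation:
Processing requests:
  req#1 t=2ms (window 0): ALLOW
  req#2 t=2ms (window 0): ALLOW
  req#3 t=2ms (window 0): ALLOW
  req#4 t=2ms (window 0): ALLOW
  req#5 t=2ms (window 0): ALLOW
  req#6 t=2ms (window 0): DENY
  req#7 t=2ms (window 0): DENY
  req#8 t=2ms (window 0): DENY
  req#9 t=3ms (window 0): DENY
  req#10 t=3ms (window 0): DENY
  req#11 t=3ms (window 0): DENY
  req#12 t=3ms (window 0): DENY
  req#13 t=4ms (window 0): DENY
  req#14 t=4ms (window 0): DENY
  req#15 t=4ms (window 0): DENY
  req#16 t=4ms (window 0): DENY
  req#17 t=4ms (window 0): DENY

Allowed counts by window: 5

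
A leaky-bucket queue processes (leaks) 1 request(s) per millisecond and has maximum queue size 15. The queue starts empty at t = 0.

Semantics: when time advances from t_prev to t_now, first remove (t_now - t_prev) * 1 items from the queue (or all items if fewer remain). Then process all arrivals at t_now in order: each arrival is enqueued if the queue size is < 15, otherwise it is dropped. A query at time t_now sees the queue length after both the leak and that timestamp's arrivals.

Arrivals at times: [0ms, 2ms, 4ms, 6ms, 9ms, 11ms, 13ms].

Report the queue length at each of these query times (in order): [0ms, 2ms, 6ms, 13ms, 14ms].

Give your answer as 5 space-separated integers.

Queue lengths at query times:
  query t=0ms: backlog = 1
  query t=2ms: backlog = 1
  query t=6ms: backlog = 1
  query t=13ms: backlog = 1
  query t=14ms: backlog = 0

Answer: 1 1 1 1 0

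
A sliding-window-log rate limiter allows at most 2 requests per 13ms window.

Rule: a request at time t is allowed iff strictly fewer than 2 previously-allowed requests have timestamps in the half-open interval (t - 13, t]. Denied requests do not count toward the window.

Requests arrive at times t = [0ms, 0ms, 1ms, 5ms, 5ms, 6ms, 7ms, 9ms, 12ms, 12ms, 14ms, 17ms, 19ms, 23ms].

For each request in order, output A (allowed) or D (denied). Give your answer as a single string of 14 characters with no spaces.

Answer: AADDDDDDDDAADD

Derivation:
Tracking allowed requests in the window:
  req#1 t=0ms: ALLOW
  req#2 t=0ms: ALLOW
  req#3 t=1ms: DENY
  req#4 t=5ms: DENY
  req#5 t=5ms: DENY
  req#6 t=6ms: DENY
  req#7 t=7ms: DENY
  req#8 t=9ms: DENY
  req#9 t=12ms: DENY
  req#10 t=12ms: DENY
  req#11 t=14ms: ALLOW
  req#12 t=17ms: ALLOW
  req#13 t=19ms: DENY
  req#14 t=23ms: DENY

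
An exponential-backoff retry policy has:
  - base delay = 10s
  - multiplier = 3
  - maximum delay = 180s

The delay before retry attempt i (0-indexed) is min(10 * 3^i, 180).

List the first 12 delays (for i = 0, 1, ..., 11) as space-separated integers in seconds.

Answer: 10 30 90 180 180 180 180 180 180 180 180 180

Derivation:
Computing each delay:
  i=0: min(10*3^0, 180) = 10
  i=1: min(10*3^1, 180) = 30
  i=2: min(10*3^2, 180) = 90
  i=3: min(10*3^3, 180) = 180
  i=4: min(10*3^4, 180) = 180
  i=5: min(10*3^5, 180) = 180
  i=6: min(10*3^6, 180) = 180
  i=7: min(10*3^7, 180) = 180
  i=8: min(10*3^8, 180) = 180
  i=9: min(10*3^9, 180) = 180
  i=10: min(10*3^10, 180) = 180
  i=11: min(10*3^11, 180) = 180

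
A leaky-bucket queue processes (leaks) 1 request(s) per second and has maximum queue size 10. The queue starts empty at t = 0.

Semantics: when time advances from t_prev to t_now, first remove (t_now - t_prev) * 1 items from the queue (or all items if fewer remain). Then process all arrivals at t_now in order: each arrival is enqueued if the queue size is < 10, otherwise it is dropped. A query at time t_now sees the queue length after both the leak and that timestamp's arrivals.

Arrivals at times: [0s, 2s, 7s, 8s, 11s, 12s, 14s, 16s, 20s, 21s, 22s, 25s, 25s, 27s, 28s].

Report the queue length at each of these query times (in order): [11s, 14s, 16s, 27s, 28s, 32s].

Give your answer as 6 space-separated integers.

Queue lengths at query times:
  query t=11s: backlog = 1
  query t=14s: backlog = 1
  query t=16s: backlog = 1
  query t=27s: backlog = 1
  query t=28s: backlog = 1
  query t=32s: backlog = 0

Answer: 1 1 1 1 1 0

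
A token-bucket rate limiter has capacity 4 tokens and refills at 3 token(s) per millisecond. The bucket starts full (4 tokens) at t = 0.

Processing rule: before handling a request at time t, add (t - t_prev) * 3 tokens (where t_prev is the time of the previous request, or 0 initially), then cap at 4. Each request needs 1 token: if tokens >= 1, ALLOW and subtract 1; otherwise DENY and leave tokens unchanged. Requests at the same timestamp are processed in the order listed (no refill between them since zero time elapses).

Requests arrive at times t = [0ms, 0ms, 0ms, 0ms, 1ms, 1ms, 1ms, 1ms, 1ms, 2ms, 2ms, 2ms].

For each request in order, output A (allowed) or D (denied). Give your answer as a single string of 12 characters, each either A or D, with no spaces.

Simulating step by step:
  req#1 t=0ms: ALLOW
  req#2 t=0ms: ALLOW
  req#3 t=0ms: ALLOW
  req#4 t=0ms: ALLOW
  req#5 t=1ms: ALLOW
  req#6 t=1ms: ALLOW
  req#7 t=1ms: ALLOW
  req#8 t=1ms: DENY
  req#9 t=1ms: DENY
  req#10 t=2ms: ALLOW
  req#11 t=2ms: ALLOW
  req#12 t=2ms: ALLOW

Answer: AAAAAAADDAAA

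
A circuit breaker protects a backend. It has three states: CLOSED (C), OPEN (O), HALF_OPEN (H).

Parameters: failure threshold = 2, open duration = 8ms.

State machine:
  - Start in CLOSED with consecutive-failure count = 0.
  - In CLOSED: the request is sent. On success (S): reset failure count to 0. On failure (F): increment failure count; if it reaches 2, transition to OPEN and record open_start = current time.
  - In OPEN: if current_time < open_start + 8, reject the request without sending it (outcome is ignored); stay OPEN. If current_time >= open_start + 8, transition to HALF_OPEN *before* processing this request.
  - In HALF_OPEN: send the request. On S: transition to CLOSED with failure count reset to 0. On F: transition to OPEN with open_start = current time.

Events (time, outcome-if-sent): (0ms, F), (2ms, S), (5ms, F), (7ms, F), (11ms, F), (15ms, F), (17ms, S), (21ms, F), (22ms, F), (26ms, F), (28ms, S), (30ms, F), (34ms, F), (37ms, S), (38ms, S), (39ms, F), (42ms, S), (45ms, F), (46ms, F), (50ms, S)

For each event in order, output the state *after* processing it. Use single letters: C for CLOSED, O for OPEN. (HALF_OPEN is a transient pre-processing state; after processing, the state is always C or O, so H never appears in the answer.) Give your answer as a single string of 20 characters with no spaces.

Answer: CCCOOOOOOOOOOOOOCCOO

Derivation:
State after each event:
  event#1 t=0ms outcome=F: state=CLOSED
  event#2 t=2ms outcome=S: state=CLOSED
  event#3 t=5ms outcome=F: state=CLOSED
  event#4 t=7ms outcome=F: state=OPEN
  event#5 t=11ms outcome=F: state=OPEN
  event#6 t=15ms outcome=F: state=OPEN
  event#7 t=17ms outcome=S: state=OPEN
  event#8 t=21ms outcome=F: state=OPEN
  event#9 t=22ms outcome=F: state=OPEN
  event#10 t=26ms outcome=F: state=OPEN
  event#11 t=28ms outcome=S: state=OPEN
  event#12 t=30ms outcome=F: state=OPEN
  event#13 t=34ms outcome=F: state=OPEN
  event#14 t=37ms outcome=S: state=OPEN
  event#15 t=38ms outcome=S: state=OPEN
  event#16 t=39ms outcome=F: state=OPEN
  event#17 t=42ms outcome=S: state=CLOSED
  event#18 t=45ms outcome=F: state=CLOSED
  event#19 t=46ms outcome=F: state=OPEN
  event#20 t=50ms outcome=S: state=OPEN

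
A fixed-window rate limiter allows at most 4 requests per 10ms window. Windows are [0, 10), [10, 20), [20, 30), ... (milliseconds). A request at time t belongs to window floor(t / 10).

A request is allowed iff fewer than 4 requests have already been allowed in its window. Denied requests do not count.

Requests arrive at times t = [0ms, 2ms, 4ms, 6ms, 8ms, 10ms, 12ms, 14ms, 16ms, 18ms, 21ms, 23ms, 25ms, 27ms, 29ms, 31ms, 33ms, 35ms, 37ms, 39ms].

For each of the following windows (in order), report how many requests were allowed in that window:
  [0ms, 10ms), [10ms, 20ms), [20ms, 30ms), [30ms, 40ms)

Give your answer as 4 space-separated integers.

Processing requests:
  req#1 t=0ms (window 0): ALLOW
  req#2 t=2ms (window 0): ALLOW
  req#3 t=4ms (window 0): ALLOW
  req#4 t=6ms (window 0): ALLOW
  req#5 t=8ms (window 0): DENY
  req#6 t=10ms (window 1): ALLOW
  req#7 t=12ms (window 1): ALLOW
  req#8 t=14ms (window 1): ALLOW
  req#9 t=16ms (window 1): ALLOW
  req#10 t=18ms (window 1): DENY
  req#11 t=21ms (window 2): ALLOW
  req#12 t=23ms (window 2): ALLOW
  req#13 t=25ms (window 2): ALLOW
  req#14 t=27ms (window 2): ALLOW
  req#15 t=29ms (window 2): DENY
  req#16 t=31ms (window 3): ALLOW
  req#17 t=33ms (window 3): ALLOW
  req#18 t=35ms (window 3): ALLOW
  req#19 t=37ms (window 3): ALLOW
  req#20 t=39ms (window 3): DENY

Allowed counts by window: 4 4 4 4

Answer: 4 4 4 4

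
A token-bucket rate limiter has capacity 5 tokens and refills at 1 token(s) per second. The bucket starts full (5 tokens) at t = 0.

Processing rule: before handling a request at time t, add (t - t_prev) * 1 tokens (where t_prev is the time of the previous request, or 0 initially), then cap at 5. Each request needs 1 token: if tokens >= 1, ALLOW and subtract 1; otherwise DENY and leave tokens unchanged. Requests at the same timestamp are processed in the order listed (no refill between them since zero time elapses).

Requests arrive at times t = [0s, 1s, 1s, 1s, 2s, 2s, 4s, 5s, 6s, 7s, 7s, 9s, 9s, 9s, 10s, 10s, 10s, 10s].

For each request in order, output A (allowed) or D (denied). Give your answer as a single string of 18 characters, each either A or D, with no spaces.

Simulating step by step:
  req#1 t=0s: ALLOW
  req#2 t=1s: ALLOW
  req#3 t=1s: ALLOW
  req#4 t=1s: ALLOW
  req#5 t=2s: ALLOW
  req#6 t=2s: ALLOW
  req#7 t=4s: ALLOW
  req#8 t=5s: ALLOW
  req#9 t=6s: ALLOW
  req#10 t=7s: ALLOW
  req#11 t=7s: ALLOW
  req#12 t=9s: ALLOW
  req#13 t=9s: ALLOW
  req#14 t=9s: ALLOW
  req#15 t=10s: ALLOW
  req#16 t=10s: DENY
  req#17 t=10s: DENY
  req#18 t=10s: DENY

Answer: AAAAAAAAAAAAAAADDD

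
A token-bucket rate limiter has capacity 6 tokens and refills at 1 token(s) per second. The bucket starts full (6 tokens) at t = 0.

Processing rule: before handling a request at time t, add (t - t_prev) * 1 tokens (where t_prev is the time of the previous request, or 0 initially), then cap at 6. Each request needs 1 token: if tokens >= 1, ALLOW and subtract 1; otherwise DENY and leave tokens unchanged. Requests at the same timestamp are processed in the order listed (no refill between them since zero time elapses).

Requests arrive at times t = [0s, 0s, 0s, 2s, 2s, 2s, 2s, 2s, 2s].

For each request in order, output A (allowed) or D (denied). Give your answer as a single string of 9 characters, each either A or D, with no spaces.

Answer: AAAAAAAAD

Derivation:
Simulating step by step:
  req#1 t=0s: ALLOW
  req#2 t=0s: ALLOW
  req#3 t=0s: ALLOW
  req#4 t=2s: ALLOW
  req#5 t=2s: ALLOW
  req#6 t=2s: ALLOW
  req#7 t=2s: ALLOW
  req#8 t=2s: ALLOW
  req#9 t=2s: DENY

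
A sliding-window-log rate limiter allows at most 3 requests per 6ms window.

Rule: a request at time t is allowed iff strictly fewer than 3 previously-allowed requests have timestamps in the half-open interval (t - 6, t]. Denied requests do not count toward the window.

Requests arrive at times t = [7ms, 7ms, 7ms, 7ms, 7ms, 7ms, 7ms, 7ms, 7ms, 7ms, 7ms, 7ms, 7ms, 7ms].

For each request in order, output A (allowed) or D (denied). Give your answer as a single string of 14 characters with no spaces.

Tracking allowed requests in the window:
  req#1 t=7ms: ALLOW
  req#2 t=7ms: ALLOW
  req#3 t=7ms: ALLOW
  req#4 t=7ms: DENY
  req#5 t=7ms: DENY
  req#6 t=7ms: DENY
  req#7 t=7ms: DENY
  req#8 t=7ms: DENY
  req#9 t=7ms: DENY
  req#10 t=7ms: DENY
  req#11 t=7ms: DENY
  req#12 t=7ms: DENY
  req#13 t=7ms: DENY
  req#14 t=7ms: DENY

Answer: AAADDDDDDDDDDD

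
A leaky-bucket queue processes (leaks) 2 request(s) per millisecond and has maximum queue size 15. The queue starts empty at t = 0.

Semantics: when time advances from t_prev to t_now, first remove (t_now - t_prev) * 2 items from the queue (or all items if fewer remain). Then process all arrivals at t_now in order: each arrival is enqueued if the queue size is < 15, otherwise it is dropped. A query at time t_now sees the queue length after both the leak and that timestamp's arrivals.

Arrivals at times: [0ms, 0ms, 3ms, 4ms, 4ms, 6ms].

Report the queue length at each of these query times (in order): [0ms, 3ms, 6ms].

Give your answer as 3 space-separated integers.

Queue lengths at query times:
  query t=0ms: backlog = 2
  query t=3ms: backlog = 1
  query t=6ms: backlog = 1

Answer: 2 1 1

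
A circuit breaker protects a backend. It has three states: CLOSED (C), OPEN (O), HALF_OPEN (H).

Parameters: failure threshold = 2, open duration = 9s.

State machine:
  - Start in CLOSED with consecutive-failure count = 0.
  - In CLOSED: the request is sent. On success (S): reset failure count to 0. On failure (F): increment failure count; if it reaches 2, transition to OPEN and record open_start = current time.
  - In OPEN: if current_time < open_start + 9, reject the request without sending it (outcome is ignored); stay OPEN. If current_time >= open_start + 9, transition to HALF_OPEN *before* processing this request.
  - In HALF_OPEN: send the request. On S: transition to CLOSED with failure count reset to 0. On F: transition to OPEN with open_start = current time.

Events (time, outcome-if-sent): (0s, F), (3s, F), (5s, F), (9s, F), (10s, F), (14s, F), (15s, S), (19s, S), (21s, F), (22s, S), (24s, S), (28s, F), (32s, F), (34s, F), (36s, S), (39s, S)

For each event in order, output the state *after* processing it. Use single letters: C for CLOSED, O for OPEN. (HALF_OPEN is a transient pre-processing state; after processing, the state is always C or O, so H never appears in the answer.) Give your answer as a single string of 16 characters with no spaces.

State after each event:
  event#1 t=0s outcome=F: state=CLOSED
  event#2 t=3s outcome=F: state=OPEN
  event#3 t=5s outcome=F: state=OPEN
  event#4 t=9s outcome=F: state=OPEN
  event#5 t=10s outcome=F: state=OPEN
  event#6 t=14s outcome=F: state=OPEN
  event#7 t=15s outcome=S: state=OPEN
  event#8 t=19s outcome=S: state=OPEN
  event#9 t=21s outcome=F: state=OPEN
  event#10 t=22s outcome=S: state=OPEN
  event#11 t=24s outcome=S: state=CLOSED
  event#12 t=28s outcome=F: state=CLOSED
  event#13 t=32s outcome=F: state=OPEN
  event#14 t=34s outcome=F: state=OPEN
  event#15 t=36s outcome=S: state=OPEN
  event#16 t=39s outcome=S: state=OPEN

Answer: COOOOOOOOOCCOOOO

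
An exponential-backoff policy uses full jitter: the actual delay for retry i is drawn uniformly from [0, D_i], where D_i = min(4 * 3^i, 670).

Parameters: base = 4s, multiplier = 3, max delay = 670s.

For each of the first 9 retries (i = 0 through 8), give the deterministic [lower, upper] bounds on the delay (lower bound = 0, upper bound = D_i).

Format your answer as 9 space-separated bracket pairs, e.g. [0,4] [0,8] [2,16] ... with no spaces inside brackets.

Answer: [0,4] [0,12] [0,36] [0,108] [0,324] [0,670] [0,670] [0,670] [0,670]

Derivation:
Computing bounds per retry:
  i=0: D_i=min(4*3^0,670)=4, bounds=[0,4]
  i=1: D_i=min(4*3^1,670)=12, bounds=[0,12]
  i=2: D_i=min(4*3^2,670)=36, bounds=[0,36]
  i=3: D_i=min(4*3^3,670)=108, bounds=[0,108]
  i=4: D_i=min(4*3^4,670)=324, bounds=[0,324]
  i=5: D_i=min(4*3^5,670)=670, bounds=[0,670]
  i=6: D_i=min(4*3^6,670)=670, bounds=[0,670]
  i=7: D_i=min(4*3^7,670)=670, bounds=[0,670]
  i=8: D_i=min(4*3^8,670)=670, bounds=[0,670]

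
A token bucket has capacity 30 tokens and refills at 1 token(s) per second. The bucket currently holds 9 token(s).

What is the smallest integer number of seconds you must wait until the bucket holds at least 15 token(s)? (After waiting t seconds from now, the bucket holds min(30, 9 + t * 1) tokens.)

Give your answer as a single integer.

Answer: 6

Derivation:
Need 9 + t * 1 >= 15, so t >= 6/1.
Smallest integer t = ceil(6/1) = 6.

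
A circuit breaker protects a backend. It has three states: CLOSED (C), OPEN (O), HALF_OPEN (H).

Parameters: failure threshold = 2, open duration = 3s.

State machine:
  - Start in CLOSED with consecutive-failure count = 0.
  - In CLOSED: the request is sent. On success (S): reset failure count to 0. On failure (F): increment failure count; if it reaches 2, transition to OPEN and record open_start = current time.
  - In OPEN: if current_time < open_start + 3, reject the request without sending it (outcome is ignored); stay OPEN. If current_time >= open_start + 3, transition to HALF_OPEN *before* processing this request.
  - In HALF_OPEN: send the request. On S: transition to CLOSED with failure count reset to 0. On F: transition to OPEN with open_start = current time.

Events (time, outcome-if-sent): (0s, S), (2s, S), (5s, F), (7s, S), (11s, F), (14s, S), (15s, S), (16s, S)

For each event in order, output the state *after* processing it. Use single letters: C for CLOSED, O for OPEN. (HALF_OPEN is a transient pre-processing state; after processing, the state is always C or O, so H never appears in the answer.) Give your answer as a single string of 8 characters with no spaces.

Answer: CCCCCCCC

Derivation:
State after each event:
  event#1 t=0s outcome=S: state=CLOSED
  event#2 t=2s outcome=S: state=CLOSED
  event#3 t=5s outcome=F: state=CLOSED
  event#4 t=7s outcome=S: state=CLOSED
  event#5 t=11s outcome=F: state=CLOSED
  event#6 t=14s outcome=S: state=CLOSED
  event#7 t=15s outcome=S: state=CLOSED
  event#8 t=16s outcome=S: state=CLOSED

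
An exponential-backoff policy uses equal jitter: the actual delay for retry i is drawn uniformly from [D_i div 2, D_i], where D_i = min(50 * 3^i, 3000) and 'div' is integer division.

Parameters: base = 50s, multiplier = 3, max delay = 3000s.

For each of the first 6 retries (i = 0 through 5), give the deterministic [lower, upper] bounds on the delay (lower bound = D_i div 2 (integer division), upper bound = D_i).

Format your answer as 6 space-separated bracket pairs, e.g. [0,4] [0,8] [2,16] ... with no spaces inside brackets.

Computing bounds per retry:
  i=0: D_i=min(50*3^0,3000)=50, bounds=[25,50]
  i=1: D_i=min(50*3^1,3000)=150, bounds=[75,150]
  i=2: D_i=min(50*3^2,3000)=450, bounds=[225,450]
  i=3: D_i=min(50*3^3,3000)=1350, bounds=[675,1350]
  i=4: D_i=min(50*3^4,3000)=3000, bounds=[1500,3000]
  i=5: D_i=min(50*3^5,3000)=3000, bounds=[1500,3000]

Answer: [25,50] [75,150] [225,450] [675,1350] [1500,3000] [1500,3000]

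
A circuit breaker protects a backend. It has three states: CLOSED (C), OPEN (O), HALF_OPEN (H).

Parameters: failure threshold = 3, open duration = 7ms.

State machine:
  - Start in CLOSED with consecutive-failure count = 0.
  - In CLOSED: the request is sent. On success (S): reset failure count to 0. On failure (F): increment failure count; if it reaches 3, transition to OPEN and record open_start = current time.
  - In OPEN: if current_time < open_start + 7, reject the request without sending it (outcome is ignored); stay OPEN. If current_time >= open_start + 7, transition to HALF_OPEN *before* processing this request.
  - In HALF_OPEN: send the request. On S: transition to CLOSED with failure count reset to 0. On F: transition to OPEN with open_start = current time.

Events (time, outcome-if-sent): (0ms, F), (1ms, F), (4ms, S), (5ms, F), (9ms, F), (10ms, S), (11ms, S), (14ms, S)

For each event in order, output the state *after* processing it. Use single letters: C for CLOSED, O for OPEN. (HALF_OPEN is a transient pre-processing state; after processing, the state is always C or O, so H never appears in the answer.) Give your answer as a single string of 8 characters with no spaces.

Answer: CCCCCCCC

Derivation:
State after each event:
  event#1 t=0ms outcome=F: state=CLOSED
  event#2 t=1ms outcome=F: state=CLOSED
  event#3 t=4ms outcome=S: state=CLOSED
  event#4 t=5ms outcome=F: state=CLOSED
  event#5 t=9ms outcome=F: state=CLOSED
  event#6 t=10ms outcome=S: state=CLOSED
  event#7 t=11ms outcome=S: state=CLOSED
  event#8 t=14ms outcome=S: state=CLOSED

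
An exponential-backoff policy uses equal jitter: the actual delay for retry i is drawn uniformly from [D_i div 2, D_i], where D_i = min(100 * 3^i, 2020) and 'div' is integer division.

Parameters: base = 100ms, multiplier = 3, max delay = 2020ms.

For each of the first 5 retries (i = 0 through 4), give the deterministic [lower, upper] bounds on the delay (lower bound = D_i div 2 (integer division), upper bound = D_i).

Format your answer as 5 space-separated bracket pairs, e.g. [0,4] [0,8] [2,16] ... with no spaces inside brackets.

Answer: [50,100] [150,300] [450,900] [1010,2020] [1010,2020]

Derivation:
Computing bounds per retry:
  i=0: D_i=min(100*3^0,2020)=100, bounds=[50,100]
  i=1: D_i=min(100*3^1,2020)=300, bounds=[150,300]
  i=2: D_i=min(100*3^2,2020)=900, bounds=[450,900]
  i=3: D_i=min(100*3^3,2020)=2020, bounds=[1010,2020]
  i=4: D_i=min(100*3^4,2020)=2020, bounds=[1010,2020]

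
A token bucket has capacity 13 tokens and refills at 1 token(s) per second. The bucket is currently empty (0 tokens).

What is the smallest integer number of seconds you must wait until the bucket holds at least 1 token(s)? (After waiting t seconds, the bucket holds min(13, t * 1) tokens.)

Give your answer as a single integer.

Need t * 1 >= 1, so t >= 1/1.
Smallest integer t = ceil(1/1) = 1.

Answer: 1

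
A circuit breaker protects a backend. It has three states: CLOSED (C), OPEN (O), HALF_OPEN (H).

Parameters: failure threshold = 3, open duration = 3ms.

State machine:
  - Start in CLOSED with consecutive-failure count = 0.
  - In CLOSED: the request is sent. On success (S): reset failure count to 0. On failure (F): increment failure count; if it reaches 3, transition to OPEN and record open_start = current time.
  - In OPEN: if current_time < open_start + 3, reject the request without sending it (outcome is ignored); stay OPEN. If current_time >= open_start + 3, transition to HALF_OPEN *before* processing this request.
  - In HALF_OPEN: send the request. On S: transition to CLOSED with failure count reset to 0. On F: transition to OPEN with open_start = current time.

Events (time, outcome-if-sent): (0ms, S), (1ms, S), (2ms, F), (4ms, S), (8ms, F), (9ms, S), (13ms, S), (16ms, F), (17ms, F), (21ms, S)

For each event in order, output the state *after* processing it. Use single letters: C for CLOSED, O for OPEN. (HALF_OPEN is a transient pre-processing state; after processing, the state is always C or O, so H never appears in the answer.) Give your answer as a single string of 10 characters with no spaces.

Answer: CCCCCCCCCC

Derivation:
State after each event:
  event#1 t=0ms outcome=S: state=CLOSED
  event#2 t=1ms outcome=S: state=CLOSED
  event#3 t=2ms outcome=F: state=CLOSED
  event#4 t=4ms outcome=S: state=CLOSED
  event#5 t=8ms outcome=F: state=CLOSED
  event#6 t=9ms outcome=S: state=CLOSED
  event#7 t=13ms outcome=S: state=CLOSED
  event#8 t=16ms outcome=F: state=CLOSED
  event#9 t=17ms outcome=F: state=CLOSED
  event#10 t=21ms outcome=S: state=CLOSED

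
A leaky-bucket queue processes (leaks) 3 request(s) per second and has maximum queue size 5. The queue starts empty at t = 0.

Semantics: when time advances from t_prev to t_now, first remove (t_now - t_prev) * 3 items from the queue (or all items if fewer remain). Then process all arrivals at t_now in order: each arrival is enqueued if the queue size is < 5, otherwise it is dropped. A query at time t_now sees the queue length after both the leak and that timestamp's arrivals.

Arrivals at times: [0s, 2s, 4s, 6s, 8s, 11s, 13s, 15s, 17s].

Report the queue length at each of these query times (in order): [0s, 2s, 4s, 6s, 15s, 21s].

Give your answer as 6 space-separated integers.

Queue lengths at query times:
  query t=0s: backlog = 1
  query t=2s: backlog = 1
  query t=4s: backlog = 1
  query t=6s: backlog = 1
  query t=15s: backlog = 1
  query t=21s: backlog = 0

Answer: 1 1 1 1 1 0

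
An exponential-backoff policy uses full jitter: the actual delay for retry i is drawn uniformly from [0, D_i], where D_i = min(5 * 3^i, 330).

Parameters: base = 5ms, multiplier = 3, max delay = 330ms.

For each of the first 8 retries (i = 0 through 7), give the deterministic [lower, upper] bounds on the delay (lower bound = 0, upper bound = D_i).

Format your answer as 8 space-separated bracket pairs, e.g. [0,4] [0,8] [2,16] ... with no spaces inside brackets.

Computing bounds per retry:
  i=0: D_i=min(5*3^0,330)=5, bounds=[0,5]
  i=1: D_i=min(5*3^1,330)=15, bounds=[0,15]
  i=2: D_i=min(5*3^2,330)=45, bounds=[0,45]
  i=3: D_i=min(5*3^3,330)=135, bounds=[0,135]
  i=4: D_i=min(5*3^4,330)=330, bounds=[0,330]
  i=5: D_i=min(5*3^5,330)=330, bounds=[0,330]
  i=6: D_i=min(5*3^6,330)=330, bounds=[0,330]
  i=7: D_i=min(5*3^7,330)=330, bounds=[0,330]

Answer: [0,5] [0,15] [0,45] [0,135] [0,330] [0,330] [0,330] [0,330]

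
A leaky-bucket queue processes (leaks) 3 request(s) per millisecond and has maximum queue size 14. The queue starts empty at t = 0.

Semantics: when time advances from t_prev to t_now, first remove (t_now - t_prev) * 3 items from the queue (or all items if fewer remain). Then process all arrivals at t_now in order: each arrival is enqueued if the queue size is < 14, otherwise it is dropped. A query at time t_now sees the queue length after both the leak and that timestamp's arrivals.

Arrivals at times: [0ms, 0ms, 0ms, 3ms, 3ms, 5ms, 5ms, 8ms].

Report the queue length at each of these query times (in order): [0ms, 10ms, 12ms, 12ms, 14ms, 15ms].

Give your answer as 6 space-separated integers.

Queue lengths at query times:
  query t=0ms: backlog = 3
  query t=10ms: backlog = 0
  query t=12ms: backlog = 0
  query t=12ms: backlog = 0
  query t=14ms: backlog = 0
  query t=15ms: backlog = 0

Answer: 3 0 0 0 0 0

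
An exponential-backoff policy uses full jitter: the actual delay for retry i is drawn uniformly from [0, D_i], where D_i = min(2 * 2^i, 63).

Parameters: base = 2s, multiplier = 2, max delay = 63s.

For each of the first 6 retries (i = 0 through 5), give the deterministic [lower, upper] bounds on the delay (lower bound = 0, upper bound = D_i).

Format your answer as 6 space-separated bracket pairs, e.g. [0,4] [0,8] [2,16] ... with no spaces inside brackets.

Computing bounds per retry:
  i=0: D_i=min(2*2^0,63)=2, bounds=[0,2]
  i=1: D_i=min(2*2^1,63)=4, bounds=[0,4]
  i=2: D_i=min(2*2^2,63)=8, bounds=[0,8]
  i=3: D_i=min(2*2^3,63)=16, bounds=[0,16]
  i=4: D_i=min(2*2^4,63)=32, bounds=[0,32]
  i=5: D_i=min(2*2^5,63)=63, bounds=[0,63]

Answer: [0,2] [0,4] [0,8] [0,16] [0,32] [0,63]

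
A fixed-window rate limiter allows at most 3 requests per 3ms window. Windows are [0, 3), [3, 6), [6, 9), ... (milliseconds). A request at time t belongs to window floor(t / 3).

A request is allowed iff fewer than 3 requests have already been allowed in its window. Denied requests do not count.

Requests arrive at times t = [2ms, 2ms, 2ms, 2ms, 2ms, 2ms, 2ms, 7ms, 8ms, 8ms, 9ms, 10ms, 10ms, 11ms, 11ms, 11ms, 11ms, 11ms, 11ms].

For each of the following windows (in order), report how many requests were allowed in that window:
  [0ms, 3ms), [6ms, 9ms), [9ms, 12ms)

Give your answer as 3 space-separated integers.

Answer: 3 3 3

Derivation:
Processing requests:
  req#1 t=2ms (window 0): ALLOW
  req#2 t=2ms (window 0): ALLOW
  req#3 t=2ms (window 0): ALLOW
  req#4 t=2ms (window 0): DENY
  req#5 t=2ms (window 0): DENY
  req#6 t=2ms (window 0): DENY
  req#7 t=2ms (window 0): DENY
  req#8 t=7ms (window 2): ALLOW
  req#9 t=8ms (window 2): ALLOW
  req#10 t=8ms (window 2): ALLOW
  req#11 t=9ms (window 3): ALLOW
  req#12 t=10ms (window 3): ALLOW
  req#13 t=10ms (window 3): ALLOW
  req#14 t=11ms (window 3): DENY
  req#15 t=11ms (window 3): DENY
  req#16 t=11ms (window 3): DENY
  req#17 t=11ms (window 3): DENY
  req#18 t=11ms (window 3): DENY
  req#19 t=11ms (window 3): DENY

Allowed counts by window: 3 3 3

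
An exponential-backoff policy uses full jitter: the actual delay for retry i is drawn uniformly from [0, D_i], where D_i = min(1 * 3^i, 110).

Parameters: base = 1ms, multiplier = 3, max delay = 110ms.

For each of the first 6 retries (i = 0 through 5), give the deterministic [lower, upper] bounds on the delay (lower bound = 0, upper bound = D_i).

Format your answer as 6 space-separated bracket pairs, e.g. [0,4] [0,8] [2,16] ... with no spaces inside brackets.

Answer: [0,1] [0,3] [0,9] [0,27] [0,81] [0,110]

Derivation:
Computing bounds per retry:
  i=0: D_i=min(1*3^0,110)=1, bounds=[0,1]
  i=1: D_i=min(1*3^1,110)=3, bounds=[0,3]
  i=2: D_i=min(1*3^2,110)=9, bounds=[0,9]
  i=3: D_i=min(1*3^3,110)=27, bounds=[0,27]
  i=4: D_i=min(1*3^4,110)=81, bounds=[0,81]
  i=5: D_i=min(1*3^5,110)=110, bounds=[0,110]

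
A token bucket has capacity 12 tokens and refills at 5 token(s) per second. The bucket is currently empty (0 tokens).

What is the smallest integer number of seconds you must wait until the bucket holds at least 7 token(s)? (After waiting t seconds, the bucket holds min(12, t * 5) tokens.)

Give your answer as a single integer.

Answer: 2

Derivation:
Need t * 5 >= 7, so t >= 7/5.
Smallest integer t = ceil(7/5) = 2.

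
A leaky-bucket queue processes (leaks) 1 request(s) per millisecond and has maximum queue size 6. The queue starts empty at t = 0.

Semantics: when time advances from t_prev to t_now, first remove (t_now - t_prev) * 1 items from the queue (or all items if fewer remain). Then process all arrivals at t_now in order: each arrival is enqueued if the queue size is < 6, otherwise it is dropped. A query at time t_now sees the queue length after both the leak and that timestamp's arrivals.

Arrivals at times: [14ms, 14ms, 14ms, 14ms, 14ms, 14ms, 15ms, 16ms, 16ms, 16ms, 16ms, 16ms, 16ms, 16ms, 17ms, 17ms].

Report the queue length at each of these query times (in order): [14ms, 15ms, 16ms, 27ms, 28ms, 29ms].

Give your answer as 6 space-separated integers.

Answer: 6 6 6 0 0 0

Derivation:
Queue lengths at query times:
  query t=14ms: backlog = 6
  query t=15ms: backlog = 6
  query t=16ms: backlog = 6
  query t=27ms: backlog = 0
  query t=28ms: backlog = 0
  query t=29ms: backlog = 0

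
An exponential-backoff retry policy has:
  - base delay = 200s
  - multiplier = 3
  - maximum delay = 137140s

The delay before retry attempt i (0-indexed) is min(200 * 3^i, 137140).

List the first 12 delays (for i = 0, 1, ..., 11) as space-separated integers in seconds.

Computing each delay:
  i=0: min(200*3^0, 137140) = 200
  i=1: min(200*3^1, 137140) = 600
  i=2: min(200*3^2, 137140) = 1800
  i=3: min(200*3^3, 137140) = 5400
  i=4: min(200*3^4, 137140) = 16200
  i=5: min(200*3^5, 137140) = 48600
  i=6: min(200*3^6, 137140) = 137140
  i=7: min(200*3^7, 137140) = 137140
  i=8: min(200*3^8, 137140) = 137140
  i=9: min(200*3^9, 137140) = 137140
  i=10: min(200*3^10, 137140) = 137140
  i=11: min(200*3^11, 137140) = 137140

Answer: 200 600 1800 5400 16200 48600 137140 137140 137140 137140 137140 137140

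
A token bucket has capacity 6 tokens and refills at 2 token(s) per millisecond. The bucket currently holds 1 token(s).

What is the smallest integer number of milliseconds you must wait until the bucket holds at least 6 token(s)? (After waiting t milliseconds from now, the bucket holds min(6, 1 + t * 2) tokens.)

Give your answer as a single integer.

Answer: 3

Derivation:
Need 1 + t * 2 >= 6, so t >= 5/2.
Smallest integer t = ceil(5/2) = 3.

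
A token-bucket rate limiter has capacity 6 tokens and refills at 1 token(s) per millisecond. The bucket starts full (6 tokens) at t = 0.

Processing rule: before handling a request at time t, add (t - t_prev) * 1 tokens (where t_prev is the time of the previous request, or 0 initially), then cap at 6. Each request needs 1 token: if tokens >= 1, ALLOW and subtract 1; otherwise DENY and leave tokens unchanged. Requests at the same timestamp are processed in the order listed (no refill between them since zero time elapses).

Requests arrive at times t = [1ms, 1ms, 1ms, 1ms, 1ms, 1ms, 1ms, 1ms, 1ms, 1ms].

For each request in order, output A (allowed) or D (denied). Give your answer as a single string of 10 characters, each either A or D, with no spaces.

Answer: AAAAAADDDD

Derivation:
Simulating step by step:
  req#1 t=1ms: ALLOW
  req#2 t=1ms: ALLOW
  req#3 t=1ms: ALLOW
  req#4 t=1ms: ALLOW
  req#5 t=1ms: ALLOW
  req#6 t=1ms: ALLOW
  req#7 t=1ms: DENY
  req#8 t=1ms: DENY
  req#9 t=1ms: DENY
  req#10 t=1ms: DENY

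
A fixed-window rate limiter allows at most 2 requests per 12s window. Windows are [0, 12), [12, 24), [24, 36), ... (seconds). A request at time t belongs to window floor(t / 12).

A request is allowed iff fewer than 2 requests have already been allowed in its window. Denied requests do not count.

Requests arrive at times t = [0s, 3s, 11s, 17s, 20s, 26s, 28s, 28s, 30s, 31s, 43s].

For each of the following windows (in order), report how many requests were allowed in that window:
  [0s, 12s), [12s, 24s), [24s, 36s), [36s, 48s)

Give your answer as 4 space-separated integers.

Answer: 2 2 2 1

Derivation:
Processing requests:
  req#1 t=0s (window 0): ALLOW
  req#2 t=3s (window 0): ALLOW
  req#3 t=11s (window 0): DENY
  req#4 t=17s (window 1): ALLOW
  req#5 t=20s (window 1): ALLOW
  req#6 t=26s (window 2): ALLOW
  req#7 t=28s (window 2): ALLOW
  req#8 t=28s (window 2): DENY
  req#9 t=30s (window 2): DENY
  req#10 t=31s (window 2): DENY
  req#11 t=43s (window 3): ALLOW

Allowed counts by window: 2 2 2 1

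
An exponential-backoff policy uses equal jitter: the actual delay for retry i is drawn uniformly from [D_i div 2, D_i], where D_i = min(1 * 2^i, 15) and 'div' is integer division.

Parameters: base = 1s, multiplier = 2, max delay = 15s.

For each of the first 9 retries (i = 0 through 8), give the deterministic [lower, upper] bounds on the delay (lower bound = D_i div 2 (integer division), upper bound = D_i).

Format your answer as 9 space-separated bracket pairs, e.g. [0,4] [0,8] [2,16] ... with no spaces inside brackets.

Computing bounds per retry:
  i=0: D_i=min(1*2^0,15)=1, bounds=[0,1]
  i=1: D_i=min(1*2^1,15)=2, bounds=[1,2]
  i=2: D_i=min(1*2^2,15)=4, bounds=[2,4]
  i=3: D_i=min(1*2^3,15)=8, bounds=[4,8]
  i=4: D_i=min(1*2^4,15)=15, bounds=[7,15]
  i=5: D_i=min(1*2^5,15)=15, bounds=[7,15]
  i=6: D_i=min(1*2^6,15)=15, bounds=[7,15]
  i=7: D_i=min(1*2^7,15)=15, bounds=[7,15]
  i=8: D_i=min(1*2^8,15)=15, bounds=[7,15]

Answer: [0,1] [1,2] [2,4] [4,8] [7,15] [7,15] [7,15] [7,15] [7,15]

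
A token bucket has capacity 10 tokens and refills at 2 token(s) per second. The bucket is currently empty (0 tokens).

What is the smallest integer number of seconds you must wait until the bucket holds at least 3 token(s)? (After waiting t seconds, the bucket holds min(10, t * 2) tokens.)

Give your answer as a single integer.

Answer: 2

Derivation:
Need t * 2 >= 3, so t >= 3/2.
Smallest integer t = ceil(3/2) = 2.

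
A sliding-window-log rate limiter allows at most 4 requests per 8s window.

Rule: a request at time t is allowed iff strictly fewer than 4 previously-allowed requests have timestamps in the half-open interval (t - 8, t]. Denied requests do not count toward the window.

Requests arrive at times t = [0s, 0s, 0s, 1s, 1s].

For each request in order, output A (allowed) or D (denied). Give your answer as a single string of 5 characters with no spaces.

Answer: AAAAD

Derivation:
Tracking allowed requests in the window:
  req#1 t=0s: ALLOW
  req#2 t=0s: ALLOW
  req#3 t=0s: ALLOW
  req#4 t=1s: ALLOW
  req#5 t=1s: DENY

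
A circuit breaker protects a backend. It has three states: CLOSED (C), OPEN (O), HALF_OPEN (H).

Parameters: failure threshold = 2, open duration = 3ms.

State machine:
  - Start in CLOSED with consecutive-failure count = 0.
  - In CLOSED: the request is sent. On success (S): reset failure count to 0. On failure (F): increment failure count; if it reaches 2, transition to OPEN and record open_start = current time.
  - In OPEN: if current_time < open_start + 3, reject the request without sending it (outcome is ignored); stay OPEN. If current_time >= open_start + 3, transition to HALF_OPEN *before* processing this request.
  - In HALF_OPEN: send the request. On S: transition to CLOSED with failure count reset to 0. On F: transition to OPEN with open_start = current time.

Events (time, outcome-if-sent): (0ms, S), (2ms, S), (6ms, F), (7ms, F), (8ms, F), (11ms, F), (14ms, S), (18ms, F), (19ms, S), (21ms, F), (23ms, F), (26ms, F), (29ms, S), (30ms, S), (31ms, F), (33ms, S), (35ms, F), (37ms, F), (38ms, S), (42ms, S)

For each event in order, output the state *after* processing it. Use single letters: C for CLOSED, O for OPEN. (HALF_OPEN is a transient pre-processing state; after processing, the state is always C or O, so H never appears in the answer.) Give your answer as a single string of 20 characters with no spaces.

State after each event:
  event#1 t=0ms outcome=S: state=CLOSED
  event#2 t=2ms outcome=S: state=CLOSED
  event#3 t=6ms outcome=F: state=CLOSED
  event#4 t=7ms outcome=F: state=OPEN
  event#5 t=8ms outcome=F: state=OPEN
  event#6 t=11ms outcome=F: state=OPEN
  event#7 t=14ms outcome=S: state=CLOSED
  event#8 t=18ms outcome=F: state=CLOSED
  event#9 t=19ms outcome=S: state=CLOSED
  event#10 t=21ms outcome=F: state=CLOSED
  event#11 t=23ms outcome=F: state=OPEN
  event#12 t=26ms outcome=F: state=OPEN
  event#13 t=29ms outcome=S: state=CLOSED
  event#14 t=30ms outcome=S: state=CLOSED
  event#15 t=31ms outcome=F: state=CLOSED
  event#16 t=33ms outcome=S: state=CLOSED
  event#17 t=35ms outcome=F: state=CLOSED
  event#18 t=37ms outcome=F: state=OPEN
  event#19 t=38ms outcome=S: state=OPEN
  event#20 t=42ms outcome=S: state=CLOSED

Answer: CCCOOOCCCCOOCCCCCOOC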